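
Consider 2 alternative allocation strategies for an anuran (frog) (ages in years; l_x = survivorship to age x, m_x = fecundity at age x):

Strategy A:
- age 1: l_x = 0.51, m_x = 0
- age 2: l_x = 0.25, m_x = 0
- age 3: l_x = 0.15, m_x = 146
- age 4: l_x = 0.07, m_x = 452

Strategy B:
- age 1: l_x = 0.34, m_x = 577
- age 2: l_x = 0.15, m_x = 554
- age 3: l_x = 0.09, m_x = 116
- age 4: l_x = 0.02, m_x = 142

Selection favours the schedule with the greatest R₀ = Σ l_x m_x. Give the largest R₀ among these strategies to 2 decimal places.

Strategy A: R₀ = 0.51×0 + 0.25×0 + 0.15×146 + 0.07×452 = 53.5400
Strategy B: R₀ = 0.34×577 + 0.15×554 + 0.09×116 + 0.02×142 = 292.5600
Highest R₀: strategy B with 292.5600.

292.56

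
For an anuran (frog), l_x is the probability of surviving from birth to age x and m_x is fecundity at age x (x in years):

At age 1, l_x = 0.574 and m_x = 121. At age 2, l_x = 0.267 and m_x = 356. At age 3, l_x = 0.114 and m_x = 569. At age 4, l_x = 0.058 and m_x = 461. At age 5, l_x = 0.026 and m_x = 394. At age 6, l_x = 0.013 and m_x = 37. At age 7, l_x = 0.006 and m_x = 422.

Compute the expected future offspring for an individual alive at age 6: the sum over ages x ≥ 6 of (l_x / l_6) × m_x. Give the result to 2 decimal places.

l_6 = 0.013. Conditional survival from age 6 to x is l_x / l_6.
  x=6: (0.013/0.013) × 37 = 37.0000
  x=7: (0.006/0.013) × 422 = 194.7692
Sum = 37.0000 + 194.7692 = 231.7692

231.77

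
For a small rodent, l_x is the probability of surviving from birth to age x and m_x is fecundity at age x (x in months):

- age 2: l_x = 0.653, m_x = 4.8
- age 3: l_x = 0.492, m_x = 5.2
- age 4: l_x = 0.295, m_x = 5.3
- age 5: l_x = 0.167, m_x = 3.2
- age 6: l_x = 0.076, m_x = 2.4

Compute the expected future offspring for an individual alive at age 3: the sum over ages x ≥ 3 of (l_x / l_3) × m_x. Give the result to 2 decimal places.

9.83

l_3 = 0.492. Conditional survival from age 3 to x is l_x / l_3.
  x=3: (0.492/0.492) × 5.2 = 5.2000
  x=4: (0.295/0.492) × 5.3 = 3.1778
  x=5: (0.167/0.492) × 3.2 = 1.0862
  x=6: (0.076/0.492) × 2.4 = 0.3707
Sum = 5.2000 + 3.1778 + 1.0862 + 0.3707 = 9.8348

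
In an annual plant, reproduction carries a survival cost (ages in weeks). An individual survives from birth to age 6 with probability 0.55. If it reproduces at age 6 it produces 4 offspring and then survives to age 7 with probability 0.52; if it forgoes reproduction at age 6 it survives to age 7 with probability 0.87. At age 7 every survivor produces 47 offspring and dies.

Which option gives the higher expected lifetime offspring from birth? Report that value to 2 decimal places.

22.49

breed at age 6: R₀ = 0.55 × (4 + 0.52 × 47) = 0.55 × 28.4400 = 15.6420
delay to age 7: R₀ = 0.55 × (0.87 × 47) = 0.55 × 40.8900 = 22.4895
Higher: delay to age 7 (22.4895).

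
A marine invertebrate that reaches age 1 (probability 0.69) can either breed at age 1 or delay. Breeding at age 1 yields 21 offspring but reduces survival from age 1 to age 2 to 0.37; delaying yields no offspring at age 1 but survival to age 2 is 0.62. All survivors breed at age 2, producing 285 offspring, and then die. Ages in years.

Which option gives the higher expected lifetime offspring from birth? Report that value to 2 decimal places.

121.92

breed at age 1: R₀ = 0.69 × (21 + 0.37 × 285) = 0.69 × 126.4500 = 87.2505
delay to age 2: R₀ = 0.69 × (0.62 × 285) = 0.69 × 176.7000 = 121.9230
Higher: delay to age 2 (121.9230).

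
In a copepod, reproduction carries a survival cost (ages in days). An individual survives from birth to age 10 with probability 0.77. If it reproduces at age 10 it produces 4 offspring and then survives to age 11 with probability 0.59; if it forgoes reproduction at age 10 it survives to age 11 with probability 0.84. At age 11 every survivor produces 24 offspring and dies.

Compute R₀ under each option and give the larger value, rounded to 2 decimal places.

15.52

breed at age 10: R₀ = 0.77 × (4 + 0.59 × 24) = 0.77 × 18.1600 = 13.9832
delay to age 11: R₀ = 0.77 × (0.84 × 24) = 0.77 × 20.1600 = 15.5232
Higher: delay to age 11 (15.5232).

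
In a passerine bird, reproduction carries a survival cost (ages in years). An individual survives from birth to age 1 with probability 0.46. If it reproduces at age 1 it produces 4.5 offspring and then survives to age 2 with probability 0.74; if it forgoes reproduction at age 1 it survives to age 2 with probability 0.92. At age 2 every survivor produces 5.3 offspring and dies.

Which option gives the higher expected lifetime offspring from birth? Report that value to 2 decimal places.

3.87

breed at age 1: R₀ = 0.46 × (4.5 + 0.74 × 5.3) = 0.46 × 8.4220 = 3.8741
delay to age 2: R₀ = 0.46 × (0.92 × 5.3) = 0.46 × 4.8760 = 2.2430
Higher: breed at age 1 (3.8741).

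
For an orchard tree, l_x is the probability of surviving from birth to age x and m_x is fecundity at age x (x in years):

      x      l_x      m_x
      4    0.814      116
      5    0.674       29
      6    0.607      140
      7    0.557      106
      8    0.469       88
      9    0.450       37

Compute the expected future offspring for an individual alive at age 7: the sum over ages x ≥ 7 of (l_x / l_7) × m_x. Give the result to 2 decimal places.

209.99

l_7 = 0.557. Conditional survival from age 7 to x is l_x / l_7.
  x=7: (0.557/0.557) × 106 = 106.0000
  x=8: (0.469/0.557) × 88 = 74.0969
  x=9: (0.450/0.557) × 37 = 29.8923
Sum = 106.0000 + 74.0969 + 29.8923 = 209.9892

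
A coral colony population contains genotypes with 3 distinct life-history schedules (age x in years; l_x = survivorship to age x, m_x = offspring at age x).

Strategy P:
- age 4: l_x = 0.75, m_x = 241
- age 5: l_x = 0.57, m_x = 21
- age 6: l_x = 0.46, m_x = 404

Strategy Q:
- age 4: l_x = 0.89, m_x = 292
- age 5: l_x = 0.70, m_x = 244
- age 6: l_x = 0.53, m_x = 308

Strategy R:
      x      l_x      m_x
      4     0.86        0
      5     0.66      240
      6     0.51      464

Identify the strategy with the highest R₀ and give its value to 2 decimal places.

593.92

Strategy P: R₀ = 0.75×241 + 0.57×21 + 0.46×404 = 378.5600
Strategy Q: R₀ = 0.89×292 + 0.70×244 + 0.53×308 = 593.9200
Strategy R: R₀ = 0.86×0 + 0.66×240 + 0.51×464 = 395.0400
Highest R₀: strategy Q with 593.9200.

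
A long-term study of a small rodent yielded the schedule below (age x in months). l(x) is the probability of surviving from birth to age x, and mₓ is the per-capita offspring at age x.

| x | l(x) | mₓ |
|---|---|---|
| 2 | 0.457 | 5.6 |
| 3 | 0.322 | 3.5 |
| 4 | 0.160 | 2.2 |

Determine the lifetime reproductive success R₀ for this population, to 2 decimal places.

4.04

R₀ = Σ l(x) mₓ:
  age 2: 0.457 × 5.6 = 2.5592
  age 3: 0.322 × 3.5 = 1.1270
  age 4: 0.160 × 2.2 = 0.3520
R₀ = 2.5592 + 1.1270 + 0.3520 = 4.0382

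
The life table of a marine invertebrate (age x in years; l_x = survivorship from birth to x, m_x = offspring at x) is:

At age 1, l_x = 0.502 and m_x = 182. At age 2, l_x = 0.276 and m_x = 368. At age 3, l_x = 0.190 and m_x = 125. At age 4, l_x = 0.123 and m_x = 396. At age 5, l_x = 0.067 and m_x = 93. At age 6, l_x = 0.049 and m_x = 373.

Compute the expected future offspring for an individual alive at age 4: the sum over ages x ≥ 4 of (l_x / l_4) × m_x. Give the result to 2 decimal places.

595.25

l_4 = 0.123. Conditional survival from age 4 to x is l_x / l_4.
  x=4: (0.123/0.123) × 396 = 396.0000
  x=5: (0.067/0.123) × 93 = 50.6585
  x=6: (0.049/0.123) × 373 = 148.5935
Sum = 396.0000 + 50.6585 + 148.5935 = 595.2520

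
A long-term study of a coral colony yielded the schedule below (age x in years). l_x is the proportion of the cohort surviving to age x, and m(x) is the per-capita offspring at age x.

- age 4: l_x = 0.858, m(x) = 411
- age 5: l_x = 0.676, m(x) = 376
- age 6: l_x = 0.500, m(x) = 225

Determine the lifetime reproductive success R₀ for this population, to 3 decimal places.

719.314

R₀ = Σ l_x m(x):
  age 4: 0.858 × 411 = 352.6380
  age 5: 0.676 × 376 = 254.1760
  age 6: 0.500 × 225 = 112.5000
R₀ = 352.6380 + 254.1760 + 112.5000 = 719.3140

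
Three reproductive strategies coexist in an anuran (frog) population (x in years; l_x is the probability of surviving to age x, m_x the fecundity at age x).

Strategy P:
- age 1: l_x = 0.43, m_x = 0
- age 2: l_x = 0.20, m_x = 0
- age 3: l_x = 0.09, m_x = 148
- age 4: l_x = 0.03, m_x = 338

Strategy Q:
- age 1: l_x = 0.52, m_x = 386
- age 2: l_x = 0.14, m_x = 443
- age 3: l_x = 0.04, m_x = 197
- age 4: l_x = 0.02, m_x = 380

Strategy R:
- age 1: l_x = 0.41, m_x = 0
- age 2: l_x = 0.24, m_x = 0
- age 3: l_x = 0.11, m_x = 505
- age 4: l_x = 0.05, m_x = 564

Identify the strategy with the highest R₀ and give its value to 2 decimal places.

Strategy P: R₀ = 0.43×0 + 0.20×0 + 0.09×148 + 0.03×338 = 23.4600
Strategy Q: R₀ = 0.52×386 + 0.14×443 + 0.04×197 + 0.02×380 = 278.2200
Strategy R: R₀ = 0.41×0 + 0.24×0 + 0.11×505 + 0.05×564 = 83.7500
Highest R₀: strategy Q with 278.2200.

278.22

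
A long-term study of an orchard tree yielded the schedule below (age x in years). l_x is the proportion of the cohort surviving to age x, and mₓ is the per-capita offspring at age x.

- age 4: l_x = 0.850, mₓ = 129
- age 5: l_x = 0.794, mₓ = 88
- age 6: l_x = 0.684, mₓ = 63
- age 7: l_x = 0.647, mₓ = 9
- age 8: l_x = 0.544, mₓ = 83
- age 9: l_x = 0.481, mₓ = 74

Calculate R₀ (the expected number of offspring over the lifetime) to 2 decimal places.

309.18

R₀ = Σ l_x mₓ:
  age 4: 0.850 × 129 = 109.6500
  age 5: 0.794 × 88 = 69.8720
  age 6: 0.684 × 63 = 43.0920
  age 7: 0.647 × 9 = 5.8230
  age 8: 0.544 × 83 = 45.1520
  age 9: 0.481 × 74 = 35.5940
R₀ = 109.6500 + 69.8720 + 43.0920 + 5.8230 + 45.1520 + 35.5940 = 309.1830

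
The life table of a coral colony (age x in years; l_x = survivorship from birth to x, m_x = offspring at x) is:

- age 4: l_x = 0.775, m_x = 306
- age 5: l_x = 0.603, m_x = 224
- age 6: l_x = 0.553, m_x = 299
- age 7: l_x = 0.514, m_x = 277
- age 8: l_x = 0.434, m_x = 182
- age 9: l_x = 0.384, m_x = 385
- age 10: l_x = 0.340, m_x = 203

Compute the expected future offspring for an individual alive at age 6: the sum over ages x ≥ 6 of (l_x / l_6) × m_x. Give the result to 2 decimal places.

1091.45

l_6 = 0.553. Conditional survival from age 6 to x is l_x / l_6.
  x=6: (0.553/0.553) × 299 = 299.0000
  x=7: (0.514/0.553) × 277 = 257.4647
  x=8: (0.434/0.553) × 182 = 142.8354
  x=9: (0.384/0.553) × 385 = 267.3418
  x=10: (0.340/0.553) × 203 = 124.8101
Sum = 299.0000 + 257.4647 + 142.8354 + 267.3418 + 124.8101 = 1091.4521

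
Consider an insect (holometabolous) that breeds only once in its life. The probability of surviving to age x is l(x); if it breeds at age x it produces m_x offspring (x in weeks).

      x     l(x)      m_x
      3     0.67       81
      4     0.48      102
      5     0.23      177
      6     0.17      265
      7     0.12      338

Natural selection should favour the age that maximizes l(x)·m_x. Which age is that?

Expected offspring if breeding at age x = l(x) × m_x:
  age 3: 0.67 × 81 = 54.270
  age 4: 0.48 × 102 = 48.960
  age 5: 0.23 × 177 = 40.710
  age 6: 0.17 × 265 = 45.050
  age 7: 0.12 × 338 = 40.560
Maximum at age 3 (54.270).

3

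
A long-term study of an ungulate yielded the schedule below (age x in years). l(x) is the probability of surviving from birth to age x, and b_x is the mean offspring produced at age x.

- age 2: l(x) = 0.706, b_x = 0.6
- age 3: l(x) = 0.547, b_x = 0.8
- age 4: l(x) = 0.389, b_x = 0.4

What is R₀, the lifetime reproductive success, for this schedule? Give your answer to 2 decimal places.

R₀ = Σ l(x) b_x:
  age 2: 0.706 × 0.6 = 0.4236
  age 3: 0.547 × 0.8 = 0.4376
  age 4: 0.389 × 0.4 = 0.1556
R₀ = 0.4236 + 0.4376 + 0.1556 = 1.0168

1.02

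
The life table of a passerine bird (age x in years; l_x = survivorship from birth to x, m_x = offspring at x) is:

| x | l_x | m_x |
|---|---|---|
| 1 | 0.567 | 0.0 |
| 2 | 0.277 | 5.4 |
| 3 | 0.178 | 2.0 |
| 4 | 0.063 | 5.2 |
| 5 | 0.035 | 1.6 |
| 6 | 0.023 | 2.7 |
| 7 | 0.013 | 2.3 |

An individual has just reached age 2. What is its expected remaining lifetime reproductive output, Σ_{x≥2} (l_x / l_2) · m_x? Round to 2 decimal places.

l_2 = 0.277. Conditional survival from age 2 to x is l_x / l_2.
  x=2: (0.277/0.277) × 5.4 = 5.4000
  x=3: (0.178/0.277) × 2.0 = 1.2852
  x=4: (0.063/0.277) × 5.2 = 1.1827
  x=5: (0.035/0.277) × 1.6 = 0.2022
  x=6: (0.023/0.277) × 2.7 = 0.2242
  x=7: (0.013/0.277) × 2.3 = 0.1079
Sum = 5.4000 + 1.2852 + 1.1827 + 0.2022 + 0.2242 + 0.1079 = 8.4022

8.40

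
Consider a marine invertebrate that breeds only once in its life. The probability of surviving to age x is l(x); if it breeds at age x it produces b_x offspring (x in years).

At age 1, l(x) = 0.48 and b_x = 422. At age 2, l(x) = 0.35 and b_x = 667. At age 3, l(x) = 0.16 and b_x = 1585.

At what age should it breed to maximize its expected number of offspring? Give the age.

Expected offspring if breeding at age x = l(x) × b_x:
  age 1: 0.48 × 422 = 202.560
  age 2: 0.35 × 667 = 233.450
  age 3: 0.16 × 1585 = 253.600
Maximum at age 3 (253.600).

3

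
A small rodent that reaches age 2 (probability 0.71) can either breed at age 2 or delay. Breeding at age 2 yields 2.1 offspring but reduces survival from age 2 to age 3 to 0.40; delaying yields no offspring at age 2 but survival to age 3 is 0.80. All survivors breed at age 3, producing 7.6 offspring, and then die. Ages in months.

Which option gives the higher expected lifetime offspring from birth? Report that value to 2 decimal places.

breed at age 2: R₀ = 0.71 × (2.1 + 0.40 × 7.6) = 0.71 × 5.1400 = 3.6494
delay to age 3: R₀ = 0.71 × (0.80 × 7.6) = 0.71 × 6.0800 = 4.3168
Higher: delay to age 3 (4.3168).

4.32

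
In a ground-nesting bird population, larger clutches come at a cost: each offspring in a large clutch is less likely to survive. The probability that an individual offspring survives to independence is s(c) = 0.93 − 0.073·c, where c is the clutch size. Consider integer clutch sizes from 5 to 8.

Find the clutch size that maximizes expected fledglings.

6

Expected fledglings = c × s(c):
  c=5: 5 × 0.565 = 2.825
  c=6: 6 × 0.492 = 2.952
  c=7: 7 × 0.419 = 2.933
  c=8: 8 × 0.346 = 2.768
Maximum at c = 6 (2.952 fledglings).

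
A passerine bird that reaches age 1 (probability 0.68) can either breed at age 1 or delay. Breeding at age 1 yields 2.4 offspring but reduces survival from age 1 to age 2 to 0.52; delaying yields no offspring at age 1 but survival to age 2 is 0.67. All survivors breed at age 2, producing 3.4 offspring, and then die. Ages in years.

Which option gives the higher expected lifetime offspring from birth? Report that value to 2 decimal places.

breed at age 1: R₀ = 0.68 × (2.4 + 0.52 × 3.4) = 0.68 × 4.1680 = 2.8342
delay to age 2: R₀ = 0.68 × (0.67 × 3.4) = 0.68 × 2.2780 = 1.5490
Higher: breed at age 1 (2.8342).

2.83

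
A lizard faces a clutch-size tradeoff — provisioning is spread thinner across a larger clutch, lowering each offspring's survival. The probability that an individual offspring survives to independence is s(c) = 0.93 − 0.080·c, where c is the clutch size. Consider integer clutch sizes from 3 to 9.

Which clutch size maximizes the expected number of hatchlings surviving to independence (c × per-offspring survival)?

Expected hatchlings surviving to independence = c × s(c):
  c=3: 3 × 0.690 = 2.070
  c=4: 4 × 0.610 = 2.440
  c=5: 5 × 0.530 = 2.650
  c=6: 6 × 0.450 = 2.700
  c=7: 7 × 0.370 = 2.590
  c=8: 8 × 0.290 = 2.320
  c=9: 9 × 0.210 = 1.890
Maximum at c = 6 (2.700 hatchlings surviving to independence).

6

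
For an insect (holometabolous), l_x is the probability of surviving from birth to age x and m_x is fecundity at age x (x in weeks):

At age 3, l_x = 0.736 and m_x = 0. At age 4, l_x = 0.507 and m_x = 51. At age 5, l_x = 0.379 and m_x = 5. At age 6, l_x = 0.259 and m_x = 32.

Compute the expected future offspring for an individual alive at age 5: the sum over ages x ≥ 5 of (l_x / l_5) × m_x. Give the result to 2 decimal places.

l_5 = 0.379. Conditional survival from age 5 to x is l_x / l_5.
  x=5: (0.379/0.379) × 5 = 5.0000
  x=6: (0.259/0.379) × 32 = 21.8681
Sum = 5.0000 + 21.8681 = 26.8681

26.87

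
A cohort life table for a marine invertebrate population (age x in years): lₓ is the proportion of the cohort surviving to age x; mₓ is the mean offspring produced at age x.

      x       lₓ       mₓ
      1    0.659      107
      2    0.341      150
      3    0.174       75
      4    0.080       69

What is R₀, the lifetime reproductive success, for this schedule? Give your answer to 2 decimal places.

R₀ = Σ lₓ mₓ:
  age 1: 0.659 × 107 = 70.5130
  age 2: 0.341 × 150 = 51.1500
  age 3: 0.174 × 75 = 13.0500
  age 4: 0.080 × 69 = 5.5200
R₀ = 70.5130 + 51.1500 + 13.0500 + 5.5200 = 140.2330

140.23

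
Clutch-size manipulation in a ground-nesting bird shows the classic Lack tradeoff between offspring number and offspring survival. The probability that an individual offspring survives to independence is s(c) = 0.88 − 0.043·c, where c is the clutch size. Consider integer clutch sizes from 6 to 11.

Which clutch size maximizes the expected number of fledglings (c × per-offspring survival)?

10

Expected fledglings = c × s(c):
  c=6: 6 × 0.622 = 3.732
  c=7: 7 × 0.579 = 4.053
  c=8: 8 × 0.536 = 4.288
  c=9: 9 × 0.493 = 4.437
  c=10: 10 × 0.450 = 4.500
  c=11: 11 × 0.407 = 4.477
Maximum at c = 10 (4.500 fledglings).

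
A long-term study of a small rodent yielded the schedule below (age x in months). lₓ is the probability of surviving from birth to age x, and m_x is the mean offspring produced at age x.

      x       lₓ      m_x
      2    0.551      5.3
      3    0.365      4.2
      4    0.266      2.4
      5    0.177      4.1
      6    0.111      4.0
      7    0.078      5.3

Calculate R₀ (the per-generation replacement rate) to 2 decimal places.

6.67

R₀ = Σ lₓ m_x:
  age 2: 0.551 × 5.3 = 2.9203
  age 3: 0.365 × 4.2 = 1.5330
  age 4: 0.266 × 2.4 = 0.6384
  age 5: 0.177 × 4.1 = 0.7257
  age 6: 0.111 × 4.0 = 0.4440
  age 7: 0.078 × 5.3 = 0.4134
R₀ = 2.9203 + 1.5330 + 0.6384 + 0.7257 + 0.4440 + 0.4134 = 6.6748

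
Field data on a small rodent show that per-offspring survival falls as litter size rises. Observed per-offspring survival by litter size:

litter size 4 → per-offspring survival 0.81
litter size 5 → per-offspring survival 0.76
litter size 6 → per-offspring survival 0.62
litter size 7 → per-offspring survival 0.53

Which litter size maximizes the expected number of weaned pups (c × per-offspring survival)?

Expected weaned pups = c × s(c):
  c=4: 4 × 0.81 = 3.240
  c=5: 5 × 0.76 = 3.800
  c=6: 6 × 0.62 = 3.720
  c=7: 7 × 0.53 = 3.710
Maximum at c = 5 (3.800 weaned pups).

5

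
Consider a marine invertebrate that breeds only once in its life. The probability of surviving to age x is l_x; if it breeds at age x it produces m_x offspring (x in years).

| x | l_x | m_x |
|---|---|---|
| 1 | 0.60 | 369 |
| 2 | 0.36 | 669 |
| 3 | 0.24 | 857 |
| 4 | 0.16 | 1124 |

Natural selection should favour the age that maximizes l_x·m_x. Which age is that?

2

Expected offspring if breeding at age x = l_x × m_x:
  age 1: 0.60 × 369 = 221.400
  age 2: 0.36 × 669 = 240.840
  age 3: 0.24 × 857 = 205.680
  age 4: 0.16 × 1124 = 179.840
Maximum at age 2 (240.840).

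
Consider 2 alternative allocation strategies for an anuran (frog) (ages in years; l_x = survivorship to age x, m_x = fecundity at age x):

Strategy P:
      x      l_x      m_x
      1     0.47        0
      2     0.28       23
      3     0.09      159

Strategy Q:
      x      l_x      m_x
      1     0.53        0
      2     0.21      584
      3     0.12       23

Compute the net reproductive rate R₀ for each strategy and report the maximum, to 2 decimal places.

125.40

Strategy P: R₀ = 0.47×0 + 0.28×23 + 0.09×159 = 20.7500
Strategy Q: R₀ = 0.53×0 + 0.21×584 + 0.12×23 = 125.4000
Highest R₀: strategy Q with 125.4000.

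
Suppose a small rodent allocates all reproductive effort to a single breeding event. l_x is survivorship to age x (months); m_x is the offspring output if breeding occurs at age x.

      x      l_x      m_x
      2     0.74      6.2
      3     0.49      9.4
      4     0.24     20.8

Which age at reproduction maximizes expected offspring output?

4

Expected offspring if breeding at age x = l_x × m_x:
  age 2: 0.74 × 6.2 = 4.588
  age 3: 0.49 × 9.4 = 4.606
  age 4: 0.24 × 20.8 = 4.992
Maximum at age 4 (4.992).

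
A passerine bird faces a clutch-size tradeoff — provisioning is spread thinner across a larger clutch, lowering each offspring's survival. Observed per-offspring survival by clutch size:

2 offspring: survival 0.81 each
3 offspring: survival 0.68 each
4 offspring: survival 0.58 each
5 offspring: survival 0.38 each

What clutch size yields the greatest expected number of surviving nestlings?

Expected surviving nestlings = c × s(c):
  c=2: 2 × 0.81 = 1.620
  c=3: 3 × 0.68 = 2.040
  c=4: 4 × 0.58 = 2.320
  c=5: 5 × 0.38 = 1.900
Maximum at c = 4 (2.320 surviving nestlings).

4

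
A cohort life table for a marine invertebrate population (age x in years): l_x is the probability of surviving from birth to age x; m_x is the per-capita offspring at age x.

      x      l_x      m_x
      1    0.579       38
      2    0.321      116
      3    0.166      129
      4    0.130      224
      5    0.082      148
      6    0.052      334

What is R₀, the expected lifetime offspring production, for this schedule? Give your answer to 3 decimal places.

R₀ = Σ l_x m_x:
  age 1: 0.579 × 38 = 22.0020
  age 2: 0.321 × 116 = 37.2360
  age 3: 0.166 × 129 = 21.4140
  age 4: 0.130 × 224 = 29.1200
  age 5: 0.082 × 148 = 12.1360
  age 6: 0.052 × 334 = 17.3680
R₀ = 22.0020 + 37.2360 + 21.4140 + 29.1200 + 12.1360 + 17.3680 = 139.2760

139.276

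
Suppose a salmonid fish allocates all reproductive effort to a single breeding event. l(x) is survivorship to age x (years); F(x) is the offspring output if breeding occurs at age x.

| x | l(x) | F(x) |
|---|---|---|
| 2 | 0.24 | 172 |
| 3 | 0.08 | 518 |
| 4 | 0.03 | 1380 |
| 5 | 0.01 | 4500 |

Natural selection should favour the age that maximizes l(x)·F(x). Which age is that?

Expected offspring if breeding at age x = l(x) × F(x):
  age 2: 0.24 × 172 = 41.280
  age 3: 0.08 × 518 = 41.440
  age 4: 0.03 × 1380 = 41.400
  age 5: 0.01 × 4500 = 45.000
Maximum at age 5 (45.000).

5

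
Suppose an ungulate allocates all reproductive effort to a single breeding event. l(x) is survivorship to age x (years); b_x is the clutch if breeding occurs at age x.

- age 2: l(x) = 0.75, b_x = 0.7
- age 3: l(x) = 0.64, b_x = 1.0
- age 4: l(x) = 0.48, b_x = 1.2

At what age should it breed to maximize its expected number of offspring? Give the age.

Expected offspring if breeding at age x = l(x) × b_x:
  age 2: 0.75 × 0.7 = 0.525
  age 3: 0.64 × 1.0 = 0.640
  age 4: 0.48 × 1.2 = 0.576
Maximum at age 3 (0.640).

3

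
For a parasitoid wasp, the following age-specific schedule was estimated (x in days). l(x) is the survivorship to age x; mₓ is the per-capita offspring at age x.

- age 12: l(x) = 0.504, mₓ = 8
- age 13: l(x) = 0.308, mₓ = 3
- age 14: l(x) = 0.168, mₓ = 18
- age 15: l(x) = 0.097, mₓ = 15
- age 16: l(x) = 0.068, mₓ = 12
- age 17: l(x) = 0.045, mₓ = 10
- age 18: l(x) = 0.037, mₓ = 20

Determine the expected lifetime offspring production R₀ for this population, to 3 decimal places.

R₀ = Σ l(x) mₓ:
  age 12: 0.504 × 8 = 4.0320
  age 13: 0.308 × 3 = 0.9240
  age 14: 0.168 × 18 = 3.0240
  age 15: 0.097 × 15 = 1.4550
  age 16: 0.068 × 12 = 0.8160
  age 17: 0.045 × 10 = 0.4500
  age 18: 0.037 × 20 = 0.7400
R₀ = 4.0320 + 0.9240 + 3.0240 + 1.4550 + 0.8160 + 0.4500 + 0.7400 = 11.4410

11.441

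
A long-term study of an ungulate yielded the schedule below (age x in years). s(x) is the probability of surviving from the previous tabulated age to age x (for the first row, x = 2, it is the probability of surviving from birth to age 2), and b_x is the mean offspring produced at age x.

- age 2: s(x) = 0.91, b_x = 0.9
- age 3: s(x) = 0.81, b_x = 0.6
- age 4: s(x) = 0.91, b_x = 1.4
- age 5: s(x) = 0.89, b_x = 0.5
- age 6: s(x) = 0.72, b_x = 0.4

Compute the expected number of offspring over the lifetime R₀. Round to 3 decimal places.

Survivorship from birth: l_x = s_2·s_3·…·s_x.
  l_2 = 0.91000
  l_3 = 0.73710
  l_4 = 0.67076
  l_5 = 0.59698
  l_6 = 0.42982
R₀ = Σ l_x b_x:
  age 2: 0.91000 × 0.9 = 0.8190
  age 3: 0.73710 × 0.6 = 0.4423
  age 4: 0.67076 × 1.4 = 0.9391
  age 5: 0.59698 × 0.5 = 0.2985
  age 6: 0.42982 × 0.4 = 0.1719
R₀ = 0.8190 + 0.4423 + 0.9391 + 0.2985 + 0.1719 = 2.6707

2.671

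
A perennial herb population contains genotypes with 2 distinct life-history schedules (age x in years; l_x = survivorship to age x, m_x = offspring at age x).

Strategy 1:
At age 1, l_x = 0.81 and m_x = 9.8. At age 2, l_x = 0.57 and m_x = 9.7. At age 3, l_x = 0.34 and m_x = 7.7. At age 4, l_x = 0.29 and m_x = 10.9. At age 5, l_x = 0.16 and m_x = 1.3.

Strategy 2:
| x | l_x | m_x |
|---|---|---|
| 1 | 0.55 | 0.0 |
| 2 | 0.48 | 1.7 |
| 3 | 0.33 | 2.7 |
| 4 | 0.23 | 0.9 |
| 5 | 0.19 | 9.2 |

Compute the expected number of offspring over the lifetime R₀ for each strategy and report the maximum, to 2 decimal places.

Strategy 1: R₀ = 0.81×9.8 + 0.57×9.7 + 0.34×7.7 + 0.29×10.9 + 0.16×1.3 = 19.4540
Strategy 2: R₀ = 0.55×0.0 + 0.48×1.7 + 0.33×2.7 + 0.23×0.9 + 0.19×9.2 = 3.6620
Highest R₀: strategy 1 with 19.4540.

19.45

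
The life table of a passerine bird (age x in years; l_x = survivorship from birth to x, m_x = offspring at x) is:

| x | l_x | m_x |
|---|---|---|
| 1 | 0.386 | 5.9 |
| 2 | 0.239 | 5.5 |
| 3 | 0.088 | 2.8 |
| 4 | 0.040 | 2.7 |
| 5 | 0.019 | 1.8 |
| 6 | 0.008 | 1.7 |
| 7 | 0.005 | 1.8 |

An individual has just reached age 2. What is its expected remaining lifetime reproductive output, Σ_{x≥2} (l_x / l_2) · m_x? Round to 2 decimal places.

7.22

l_2 = 0.239. Conditional survival from age 2 to x is l_x / l_2.
  x=2: (0.239/0.239) × 5.5 = 5.5000
  x=3: (0.088/0.239) × 2.8 = 1.0310
  x=4: (0.040/0.239) × 2.7 = 0.4519
  x=5: (0.019/0.239) × 1.8 = 0.1431
  x=6: (0.008/0.239) × 1.7 = 0.0569
  x=7: (0.005/0.239) × 1.8 = 0.0377
Sum = 5.5000 + 1.0310 + 0.4519 + 0.1431 + 0.0569 + 0.0377 = 7.2205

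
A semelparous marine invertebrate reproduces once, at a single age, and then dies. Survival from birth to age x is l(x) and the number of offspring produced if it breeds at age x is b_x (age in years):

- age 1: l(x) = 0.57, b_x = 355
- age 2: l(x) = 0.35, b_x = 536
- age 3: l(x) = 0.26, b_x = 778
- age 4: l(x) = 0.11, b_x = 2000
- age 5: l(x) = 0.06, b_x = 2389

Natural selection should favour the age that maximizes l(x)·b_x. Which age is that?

4

Expected offspring if breeding at age x = l(x) × b_x:
  age 1: 0.57 × 355 = 202.350
  age 2: 0.35 × 536 = 187.600
  age 3: 0.26 × 778 = 202.280
  age 4: 0.11 × 2000 = 220.000
  age 5: 0.06 × 2389 = 143.340
Maximum at age 4 (220.000).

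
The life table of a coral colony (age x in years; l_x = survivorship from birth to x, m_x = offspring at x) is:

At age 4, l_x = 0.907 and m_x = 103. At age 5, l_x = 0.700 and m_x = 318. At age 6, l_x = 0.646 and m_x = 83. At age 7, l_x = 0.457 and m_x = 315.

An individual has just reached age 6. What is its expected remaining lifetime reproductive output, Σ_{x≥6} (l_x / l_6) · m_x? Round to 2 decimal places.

l_6 = 0.646. Conditional survival from age 6 to x is l_x / l_6.
  x=6: (0.646/0.646) × 83 = 83.0000
  x=7: (0.457/0.646) × 315 = 222.8406
Sum = 83.0000 + 222.8406 = 305.8406

305.84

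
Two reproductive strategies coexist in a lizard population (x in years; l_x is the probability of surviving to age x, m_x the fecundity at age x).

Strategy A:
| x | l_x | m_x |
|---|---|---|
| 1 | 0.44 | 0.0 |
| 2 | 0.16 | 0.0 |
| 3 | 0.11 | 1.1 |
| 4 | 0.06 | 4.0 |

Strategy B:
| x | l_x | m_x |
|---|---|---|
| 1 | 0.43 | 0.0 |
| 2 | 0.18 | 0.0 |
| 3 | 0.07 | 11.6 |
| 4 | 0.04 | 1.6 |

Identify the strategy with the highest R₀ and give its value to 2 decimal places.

0.88

Strategy A: R₀ = 0.44×0.0 + 0.16×0.0 + 0.11×1.1 + 0.06×4.0 = 0.3610
Strategy B: R₀ = 0.43×0.0 + 0.18×0.0 + 0.07×11.6 + 0.04×1.6 = 0.8760
Highest R₀: strategy B with 0.8760.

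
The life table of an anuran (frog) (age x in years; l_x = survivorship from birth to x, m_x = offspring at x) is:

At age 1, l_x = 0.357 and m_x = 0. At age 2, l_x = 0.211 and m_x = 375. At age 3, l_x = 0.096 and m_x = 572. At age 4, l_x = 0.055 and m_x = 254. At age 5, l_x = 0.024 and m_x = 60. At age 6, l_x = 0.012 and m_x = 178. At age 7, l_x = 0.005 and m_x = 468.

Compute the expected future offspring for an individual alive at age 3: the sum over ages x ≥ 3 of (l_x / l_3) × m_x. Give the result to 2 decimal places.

779.15

l_3 = 0.096. Conditional survival from age 3 to x is l_x / l_3.
  x=3: (0.096/0.096) × 572 = 572.0000
  x=4: (0.055/0.096) × 254 = 145.5208
  x=5: (0.024/0.096) × 60 = 15.0000
  x=6: (0.012/0.096) × 178 = 22.2500
  x=7: (0.005/0.096) × 468 = 24.3750
Sum = 572.0000 + 145.5208 + 15.0000 + 22.2500 + 24.3750 = 779.1458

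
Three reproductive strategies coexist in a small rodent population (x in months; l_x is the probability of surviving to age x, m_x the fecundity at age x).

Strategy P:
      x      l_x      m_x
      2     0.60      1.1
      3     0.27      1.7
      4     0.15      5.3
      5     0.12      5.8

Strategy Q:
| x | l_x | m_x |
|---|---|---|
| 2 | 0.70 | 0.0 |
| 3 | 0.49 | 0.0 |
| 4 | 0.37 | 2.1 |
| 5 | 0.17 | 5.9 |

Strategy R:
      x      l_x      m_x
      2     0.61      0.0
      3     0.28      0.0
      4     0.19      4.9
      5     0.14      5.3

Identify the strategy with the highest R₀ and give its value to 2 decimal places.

2.61

Strategy P: R₀ = 0.60×1.1 + 0.27×1.7 + 0.15×5.3 + 0.12×5.8 = 2.6100
Strategy Q: R₀ = 0.70×0.0 + 0.49×0.0 + 0.37×2.1 + 0.17×5.9 = 1.7800
Strategy R: R₀ = 0.61×0.0 + 0.28×0.0 + 0.19×4.9 + 0.14×5.3 = 1.6730
Highest R₀: strategy P with 2.6100.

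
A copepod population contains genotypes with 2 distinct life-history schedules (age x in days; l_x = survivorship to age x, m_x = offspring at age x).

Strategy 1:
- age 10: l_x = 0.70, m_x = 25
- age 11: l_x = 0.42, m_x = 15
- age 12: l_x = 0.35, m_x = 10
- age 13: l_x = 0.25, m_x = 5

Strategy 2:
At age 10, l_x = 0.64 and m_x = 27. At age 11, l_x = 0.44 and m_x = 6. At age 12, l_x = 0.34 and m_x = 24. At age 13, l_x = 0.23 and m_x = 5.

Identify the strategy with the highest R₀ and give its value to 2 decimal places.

Strategy 1: R₀ = 0.70×25 + 0.42×15 + 0.35×10 + 0.25×5 = 28.5500
Strategy 2: R₀ = 0.64×27 + 0.44×6 + 0.34×24 + 0.23×5 = 29.2300
Highest R₀: strategy 2 with 29.2300.

29.23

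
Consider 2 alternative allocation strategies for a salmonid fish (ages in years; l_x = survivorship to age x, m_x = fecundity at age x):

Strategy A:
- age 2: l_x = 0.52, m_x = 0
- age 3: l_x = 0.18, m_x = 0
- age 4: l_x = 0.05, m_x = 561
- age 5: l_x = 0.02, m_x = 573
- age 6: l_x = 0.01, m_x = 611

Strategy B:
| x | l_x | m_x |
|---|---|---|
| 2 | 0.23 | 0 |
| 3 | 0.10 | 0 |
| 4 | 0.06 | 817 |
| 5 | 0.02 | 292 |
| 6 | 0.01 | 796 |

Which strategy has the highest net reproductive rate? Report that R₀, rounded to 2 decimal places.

Strategy A: R₀ = 0.52×0 + 0.18×0 + 0.05×561 + 0.02×573 + 0.01×611 = 45.6200
Strategy B: R₀ = 0.23×0 + 0.10×0 + 0.06×817 + 0.02×292 + 0.01×796 = 62.8200
Highest R₀: strategy B with 62.8200.

62.82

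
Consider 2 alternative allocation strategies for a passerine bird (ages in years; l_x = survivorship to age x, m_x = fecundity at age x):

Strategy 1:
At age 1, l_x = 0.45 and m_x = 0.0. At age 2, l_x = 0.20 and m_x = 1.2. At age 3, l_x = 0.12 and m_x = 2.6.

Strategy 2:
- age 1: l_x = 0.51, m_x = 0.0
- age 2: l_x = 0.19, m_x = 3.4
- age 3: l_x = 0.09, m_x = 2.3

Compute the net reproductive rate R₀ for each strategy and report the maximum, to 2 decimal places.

0.85

Strategy 1: R₀ = 0.45×0.0 + 0.20×1.2 + 0.12×2.6 = 0.5520
Strategy 2: R₀ = 0.51×0.0 + 0.19×3.4 + 0.09×2.3 = 0.8530
Highest R₀: strategy 2 with 0.8530.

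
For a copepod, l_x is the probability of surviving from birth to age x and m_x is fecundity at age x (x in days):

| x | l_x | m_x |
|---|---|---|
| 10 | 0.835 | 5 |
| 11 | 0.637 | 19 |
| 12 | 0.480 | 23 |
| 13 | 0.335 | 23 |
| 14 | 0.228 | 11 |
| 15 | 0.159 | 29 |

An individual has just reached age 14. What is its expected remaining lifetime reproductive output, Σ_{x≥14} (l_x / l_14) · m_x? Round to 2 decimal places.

31.22

l_14 = 0.228. Conditional survival from age 14 to x is l_x / l_14.
  x=14: (0.228/0.228) × 11 = 11.0000
  x=15: (0.159/0.228) × 29 = 20.2237
Sum = 11.0000 + 20.2237 = 31.2237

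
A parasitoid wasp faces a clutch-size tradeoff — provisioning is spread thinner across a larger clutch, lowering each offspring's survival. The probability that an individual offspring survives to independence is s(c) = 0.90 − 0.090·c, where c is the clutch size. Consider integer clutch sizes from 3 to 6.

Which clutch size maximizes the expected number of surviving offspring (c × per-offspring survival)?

Expected surviving offspring = c × s(c):
  c=3: 3 × 0.630 = 1.890
  c=4: 4 × 0.540 = 2.160
  c=5: 5 × 0.450 = 2.250
  c=6: 6 × 0.360 = 2.160
Maximum at c = 5 (2.250 surviving offspring).

5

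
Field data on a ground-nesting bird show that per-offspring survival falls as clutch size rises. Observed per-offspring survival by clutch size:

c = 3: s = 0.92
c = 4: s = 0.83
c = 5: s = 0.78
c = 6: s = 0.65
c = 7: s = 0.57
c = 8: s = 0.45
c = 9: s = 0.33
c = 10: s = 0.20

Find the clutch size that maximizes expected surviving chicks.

7

Expected surviving chicks = c × s(c):
  c=3: 3 × 0.92 = 2.760
  c=4: 4 × 0.83 = 3.320
  c=5: 5 × 0.78 = 3.900
  c=6: 6 × 0.65 = 3.900
  c=7: 7 × 0.57 = 3.990
  c=8: 8 × 0.45 = 3.600
  c=9: 9 × 0.33 = 2.970
  c=10: 10 × 0.20 = 2.000
Maximum at c = 7 (3.990 surviving chicks).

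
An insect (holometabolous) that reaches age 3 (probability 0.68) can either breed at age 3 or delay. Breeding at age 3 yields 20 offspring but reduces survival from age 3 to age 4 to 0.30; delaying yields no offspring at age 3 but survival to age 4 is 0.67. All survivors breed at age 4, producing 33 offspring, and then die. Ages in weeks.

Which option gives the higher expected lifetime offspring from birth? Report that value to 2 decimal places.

breed at age 3: R₀ = 0.68 × (20 + 0.30 × 33) = 0.68 × 29.9000 = 20.3320
delay to age 4: R₀ = 0.68 × (0.67 × 33) = 0.68 × 22.1100 = 15.0348
Higher: breed at age 3 (20.3320).

20.33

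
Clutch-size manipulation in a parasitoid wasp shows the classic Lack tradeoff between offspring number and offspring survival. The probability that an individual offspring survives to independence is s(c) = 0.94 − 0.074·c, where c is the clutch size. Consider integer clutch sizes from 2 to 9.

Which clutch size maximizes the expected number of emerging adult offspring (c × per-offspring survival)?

Expected emerging adult offspring = c × s(c):
  c=2: 2 × 0.792 = 1.584
  c=3: 3 × 0.718 = 2.154
  c=4: 4 × 0.644 = 2.576
  c=5: 5 × 0.570 = 2.850
  c=6: 6 × 0.496 = 2.976
  c=7: 7 × 0.422 = 2.954
  c=8: 8 × 0.348 = 2.784
  c=9: 9 × 0.274 = 2.466
Maximum at c = 6 (2.976 emerging adult offspring).

6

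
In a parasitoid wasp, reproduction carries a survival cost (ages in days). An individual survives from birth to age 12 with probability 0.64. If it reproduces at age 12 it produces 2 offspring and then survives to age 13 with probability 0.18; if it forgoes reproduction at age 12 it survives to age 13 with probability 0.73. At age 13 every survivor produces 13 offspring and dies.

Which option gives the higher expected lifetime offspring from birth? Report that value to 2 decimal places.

breed at age 12: R₀ = 0.64 × (2 + 0.18 × 13) = 0.64 × 4.3400 = 2.7776
delay to age 13: R₀ = 0.64 × (0.73 × 13) = 0.64 × 9.4900 = 6.0736
Higher: delay to age 13 (6.0736).

6.07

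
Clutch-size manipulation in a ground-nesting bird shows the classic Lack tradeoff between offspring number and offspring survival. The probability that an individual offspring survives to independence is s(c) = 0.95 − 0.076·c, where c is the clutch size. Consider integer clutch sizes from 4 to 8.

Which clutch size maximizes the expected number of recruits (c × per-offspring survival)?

Expected recruits = c × s(c):
  c=4: 4 × 0.646 = 2.584
  c=5: 5 × 0.570 = 2.850
  c=6: 6 × 0.494 = 2.964
  c=7: 7 × 0.418 = 2.926
  c=8: 8 × 0.342 = 2.736
Maximum at c = 6 (2.964 recruits).

6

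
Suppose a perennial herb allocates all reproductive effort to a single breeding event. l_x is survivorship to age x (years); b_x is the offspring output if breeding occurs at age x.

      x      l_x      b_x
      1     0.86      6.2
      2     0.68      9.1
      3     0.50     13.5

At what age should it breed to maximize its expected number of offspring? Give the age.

3

Expected offspring if breeding at age x = l_x × b_x:
  age 1: 0.86 × 6.2 = 5.332
  age 2: 0.68 × 9.1 = 6.188
  age 3: 0.50 × 13.5 = 6.750
Maximum at age 3 (6.750).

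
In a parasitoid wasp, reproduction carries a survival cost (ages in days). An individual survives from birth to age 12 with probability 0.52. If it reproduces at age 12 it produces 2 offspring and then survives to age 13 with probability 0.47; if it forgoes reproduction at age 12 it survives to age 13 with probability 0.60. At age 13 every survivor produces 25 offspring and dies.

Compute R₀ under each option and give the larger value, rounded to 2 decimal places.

breed at age 12: R₀ = 0.52 × (2 + 0.47 × 25) = 0.52 × 13.7500 = 7.1500
delay to age 13: R₀ = 0.52 × (0.60 × 25) = 0.52 × 15.0000 = 7.8000
Higher: delay to age 13 (7.8000).

7.80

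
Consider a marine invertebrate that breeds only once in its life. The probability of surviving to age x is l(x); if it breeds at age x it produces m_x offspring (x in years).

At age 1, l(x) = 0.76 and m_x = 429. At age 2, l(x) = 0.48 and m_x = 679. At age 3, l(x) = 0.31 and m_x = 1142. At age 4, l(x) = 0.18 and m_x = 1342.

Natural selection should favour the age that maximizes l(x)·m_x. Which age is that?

Expected offspring if breeding at age x = l(x) × m_x:
  age 1: 0.76 × 429 = 326.040
  age 2: 0.48 × 679 = 325.920
  age 3: 0.31 × 1142 = 354.020
  age 4: 0.18 × 1342 = 241.560
Maximum at age 3 (354.020).

3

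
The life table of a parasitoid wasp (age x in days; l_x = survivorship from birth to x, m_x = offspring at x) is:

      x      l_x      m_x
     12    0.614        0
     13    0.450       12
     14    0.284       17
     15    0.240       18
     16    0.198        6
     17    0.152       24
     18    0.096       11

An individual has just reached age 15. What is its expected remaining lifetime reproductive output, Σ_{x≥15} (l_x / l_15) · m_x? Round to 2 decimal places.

42.55

l_15 = 0.240. Conditional survival from age 15 to x is l_x / l_15.
  x=15: (0.240/0.240) × 18 = 18.0000
  x=16: (0.198/0.240) × 6 = 4.9500
  x=17: (0.152/0.240) × 24 = 15.2000
  x=18: (0.096/0.240) × 11 = 4.4000
Sum = 18.0000 + 4.9500 + 15.2000 + 4.4000 = 42.5500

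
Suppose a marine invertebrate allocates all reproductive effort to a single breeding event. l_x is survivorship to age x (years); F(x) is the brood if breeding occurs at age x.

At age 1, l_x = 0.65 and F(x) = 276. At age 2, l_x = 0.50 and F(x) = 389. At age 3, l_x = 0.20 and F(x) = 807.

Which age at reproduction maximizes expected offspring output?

Expected offspring if breeding at age x = l_x × F(x):
  age 1: 0.65 × 276 = 179.400
  age 2: 0.50 × 389 = 194.500
  age 3: 0.20 × 807 = 161.400
Maximum at age 2 (194.500).

2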